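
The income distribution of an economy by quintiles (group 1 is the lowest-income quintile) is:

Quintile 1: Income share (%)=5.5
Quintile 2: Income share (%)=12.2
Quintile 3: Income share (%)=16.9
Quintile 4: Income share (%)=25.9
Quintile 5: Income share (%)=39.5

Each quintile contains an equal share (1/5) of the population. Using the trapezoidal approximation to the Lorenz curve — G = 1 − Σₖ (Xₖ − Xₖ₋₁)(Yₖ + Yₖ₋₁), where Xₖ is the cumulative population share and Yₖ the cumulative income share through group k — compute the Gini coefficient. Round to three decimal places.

Cumulative income shares Yₖ: 0.0550, 0.1770, 0.3460, 0.6050, 1.0000
Σ (Xₖ−Xₖ₋₁)(Yₖ+Yₖ₋₁) = (1/5)(0.0550+0.0000) + (1/5)(0.1770+0.0550) + (1/5)(0.3460+0.1770) + (1/5)(0.6050+0.3460) + (1/5)(1.0000+0.6050)
  = 0.0110 + 0.0464 + 0.1046 + 0.1902 + 0.3210 = 0.6732
G = 1 − 0.6732 = 0.3268

0.327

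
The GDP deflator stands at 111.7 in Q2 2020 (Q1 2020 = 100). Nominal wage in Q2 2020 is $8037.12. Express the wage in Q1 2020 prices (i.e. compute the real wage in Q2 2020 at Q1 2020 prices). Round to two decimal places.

Real = Nominal ÷ (Index/100) = 8037.12 ÷ (111.7/100)
     = 8037.12 ÷ 1.117 = 7195.2731

7195.27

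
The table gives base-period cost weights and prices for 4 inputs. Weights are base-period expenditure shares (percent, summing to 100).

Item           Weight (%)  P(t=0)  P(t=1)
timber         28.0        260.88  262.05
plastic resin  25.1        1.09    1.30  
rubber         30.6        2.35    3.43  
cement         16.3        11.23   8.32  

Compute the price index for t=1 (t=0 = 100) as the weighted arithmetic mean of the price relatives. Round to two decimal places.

114.80

timber: 28.0 × (262.05/260.88) = 28.0 × 1.004485 = 28.1256
plastic resin: 25.1 × (1.30/1.09) = 25.1 × 1.192661 = 29.9358
rubber: 30.6 × (3.43/2.35) = 30.6 × 1.459574 = 44.6630
cement: 16.3 × (8.32/11.23) = 16.3 × 0.740873 = 12.0762
Index = Σ wᵢ·(p₁ᵢ/p₀ᵢ) = 28.1256 + 29.9358 + 44.6630 + 12.0762 = 114.8006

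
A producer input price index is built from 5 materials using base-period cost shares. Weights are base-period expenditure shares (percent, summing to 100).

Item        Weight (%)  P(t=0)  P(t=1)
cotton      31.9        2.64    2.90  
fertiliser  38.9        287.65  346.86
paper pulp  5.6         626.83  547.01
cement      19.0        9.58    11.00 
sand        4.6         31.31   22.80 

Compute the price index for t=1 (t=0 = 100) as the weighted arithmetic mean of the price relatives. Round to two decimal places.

112.00

cotton: 31.9 × (2.90/2.64) = 31.9 × 1.098485 = 35.0417
fertiliser: 38.9 × (346.86/287.65) = 38.9 × 1.205840 = 46.9072
paper pulp: 5.6 × (547.01/626.83) = 5.6 × 0.872661 = 4.8869
cement: 19.0 × (11.00/9.58) = 19.0 × 1.148225 = 21.8163
sand: 4.6 × (22.80/31.31) = 4.6 × 0.728202 = 3.3497
Index = Σ wᵢ·(p₁ᵢ/p₀ᵢ) = 35.0417 + 46.9072 + 4.8869 + 21.8163 + 3.3497 = 112.0018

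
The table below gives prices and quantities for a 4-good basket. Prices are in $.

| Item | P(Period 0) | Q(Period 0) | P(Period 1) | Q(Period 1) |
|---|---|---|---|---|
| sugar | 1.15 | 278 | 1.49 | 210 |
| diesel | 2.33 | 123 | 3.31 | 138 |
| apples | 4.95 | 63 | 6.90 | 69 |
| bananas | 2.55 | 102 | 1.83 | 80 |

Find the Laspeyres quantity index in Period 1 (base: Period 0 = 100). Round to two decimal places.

94.09

Laspeyres quantity index uses base-period prices as weights.
ΣP(Period 0)·Q(Period 1) = 1.15×210 + 2.33×138 + 4.95×69 + 2.55×80 = 241.5 + 321.54 + 341.55 + 204 = 1108.59
ΣP(Period 0)·Q(Period 0) = 1.15×278 + 2.33×123 + 4.95×63 + 2.55×102 = 319.7 + 286.59 + 311.85 + 260.1 = 1178.24
Index = 1108.59 / 1178.24 × 100 = 94.0886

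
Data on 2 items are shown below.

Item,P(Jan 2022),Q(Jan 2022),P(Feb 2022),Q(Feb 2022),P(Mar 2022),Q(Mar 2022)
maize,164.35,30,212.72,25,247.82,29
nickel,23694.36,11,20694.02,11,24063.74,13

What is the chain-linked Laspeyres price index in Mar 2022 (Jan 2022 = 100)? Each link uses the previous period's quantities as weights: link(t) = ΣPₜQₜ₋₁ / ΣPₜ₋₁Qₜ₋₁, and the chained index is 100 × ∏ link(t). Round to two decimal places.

Link Jan 2022→Feb 2022:
ΣP(Feb 2022)Q(Jan 2022) = 212.72×30 + 20694.02×11 = 6381.6 + 227634.22 = 234015.82
ΣP(Jan 2022)Q(Jan 2022) = 164.35×30 + 23694.36×11 = 4930.5 + 260637.96 = 265568.46
link = 234015.82/265568.46 = 0.881188
Link Feb 2022→Mar 2022:
ΣP(Mar 2022)Q(Feb 2022) = 247.82×25 + 24063.74×11 = 6195.5 + 264701.14 = 270896.64
ΣP(Feb 2022)Q(Feb 2022) = 212.72×25 + 20694.02×11 = 5318 + 227634.22 = 232952.22
link = 270896.64/232952.22 = 1.162885
Chained index = 100 × 0.881188 × 1.162885 = 102.4721

102.47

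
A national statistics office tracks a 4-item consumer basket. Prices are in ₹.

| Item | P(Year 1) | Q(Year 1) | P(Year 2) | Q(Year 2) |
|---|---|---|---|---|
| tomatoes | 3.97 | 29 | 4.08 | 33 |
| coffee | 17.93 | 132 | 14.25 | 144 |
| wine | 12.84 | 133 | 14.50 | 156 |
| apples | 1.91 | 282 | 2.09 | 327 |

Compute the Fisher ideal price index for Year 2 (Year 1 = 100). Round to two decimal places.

Laspeyres component (base-period weights):
ΣP(Year 2)Q(Year 1) = 4.08×29 + 14.25×132 + 14.50×133 + 2.09×282 = 118.32 + 1881 + 1928.5 + 589.38 = 4517.2
ΣP(Year 1)Q(Year 1) = 3.97×29 + 17.93×132 + 12.84×133 + 1.91×282 = 115.13 + 2366.76 + 1707.72 + 538.62 = 4728.23
L = 4517.2 / 4728.23 × 100 = 95.5368
Paasche component (current-period weights):
ΣP(Year 2)Q(Year 2) = 4.08×33 + 14.25×144 + 14.50×156 + 2.09×327 = 134.64 + 2052 + 2262 + 683.43 = 5132.07
ΣP(Year 1)Q(Year 2) = 3.97×33 + 17.93×144 + 12.84×156 + 1.91×327 = 131.01 + 2581.92 + 2003.04 + 624.57 = 5340.54
P = 5132.07 / 5340.54 × 100 = 96.0965
Fisher = √(L × P) = √(95.5368 × 96.0965) = 95.8162

95.82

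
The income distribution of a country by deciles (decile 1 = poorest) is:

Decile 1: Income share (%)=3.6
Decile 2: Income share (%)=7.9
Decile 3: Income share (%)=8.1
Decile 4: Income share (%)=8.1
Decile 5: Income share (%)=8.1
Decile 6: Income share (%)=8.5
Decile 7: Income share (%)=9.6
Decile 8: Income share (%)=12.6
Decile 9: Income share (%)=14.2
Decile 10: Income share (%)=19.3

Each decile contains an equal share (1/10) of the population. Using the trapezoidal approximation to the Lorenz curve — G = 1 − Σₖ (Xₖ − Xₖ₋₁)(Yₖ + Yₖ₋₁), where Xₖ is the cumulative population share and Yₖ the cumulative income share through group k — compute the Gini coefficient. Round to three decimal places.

0.213

Cumulative income shares Yₖ: 0.0360, 0.1150, 0.1960, 0.2770, 0.3580, 0.4430, 0.5390, 0.6650, 0.8070, 1.0000
Σ (Xₖ−Xₖ₋₁)(Yₖ+Yₖ₋₁) = (1/10)(0.0360+0.0000) + (1/10)(0.1150+0.0360) + (1/10)(0.1960+0.1150) + (1/10)(0.2770+0.1960) + (1/10)(0.3580+0.2770) + (1/10)(0.4430+0.3580) + (1/10)(0.5390+0.4430) + (1/10)(0.6650+0.5390) + (1/10)(0.8070+0.6650) + (1/10)(1.0000+0.8070)
  = 0.0036 + 0.0151 + 0.0311 + 0.0473 + 0.0635 + 0.0801 + 0.0982 + 0.1204 + 0.1472 + 0.1807 = 0.7872
G = 1 − 0.7872 = 0.2128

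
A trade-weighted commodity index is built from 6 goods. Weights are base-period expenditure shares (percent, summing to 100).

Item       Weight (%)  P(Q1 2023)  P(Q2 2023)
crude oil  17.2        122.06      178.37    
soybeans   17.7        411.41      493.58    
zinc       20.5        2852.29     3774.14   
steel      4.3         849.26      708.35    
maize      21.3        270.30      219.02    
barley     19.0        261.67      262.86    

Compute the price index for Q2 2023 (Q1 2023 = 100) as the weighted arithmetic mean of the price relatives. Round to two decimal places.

113.43

crude oil: 17.2 × (178.37/122.06) = 17.2 × 1.461330 = 25.1349
soybeans: 17.7 × (493.58/411.41) = 17.7 × 1.199728 = 21.2352
zinc: 20.5 × (3774.14/2852.29) = 20.5 × 1.323196 = 27.1255
steel: 4.3 × (708.35/849.26) = 4.3 × 0.834079 = 3.5865
maize: 21.3 × (219.02/270.30) = 21.3 × 0.810285 = 17.2591
barley: 19.0 × (262.86/261.67) = 19.0 × 1.004548 = 19.0864
Index = Σ wᵢ·(p₁ᵢ/p₀ᵢ) = 25.1349 + 21.2352 + 27.1255 + 3.5865 + 17.2591 + 19.0864 = 113.4276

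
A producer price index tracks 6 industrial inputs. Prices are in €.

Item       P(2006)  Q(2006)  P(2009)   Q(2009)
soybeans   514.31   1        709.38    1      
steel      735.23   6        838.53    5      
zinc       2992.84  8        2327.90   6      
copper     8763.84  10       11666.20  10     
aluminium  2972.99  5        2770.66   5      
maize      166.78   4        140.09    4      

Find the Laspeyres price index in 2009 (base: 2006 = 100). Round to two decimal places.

117.72

Laspeyres price index uses base-period quantities as weights.
ΣP(2009)·Q(2006) = 709.38×1 + 838.53×6 + 2327.90×8 + 11666.20×10 + 2770.66×5 + 140.09×4 = 709.38 + 5031.18 + 18623.2 + 116662 + 13853.3 + 560.36 = 155439.42
ΣP(2006)·Q(2006) = 514.31×1 + 735.23×6 + 2992.84×8 + 8763.84×10 + 2972.99×5 + 166.78×4 = 514.31 + 4411.38 + 23942.72 + 87638.4 + 14864.95 + 667.12 = 132038.88
Index = 155439.42 / 132038.88 × 100 = 117.7225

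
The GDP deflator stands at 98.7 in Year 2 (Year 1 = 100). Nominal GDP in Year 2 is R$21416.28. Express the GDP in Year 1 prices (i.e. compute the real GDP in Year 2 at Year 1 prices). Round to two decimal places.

Real = Nominal ÷ (Index/100) = 21416.28 ÷ (98.7/100)
     = 21416.28 ÷ 0.987 = 21698.3587

21698.36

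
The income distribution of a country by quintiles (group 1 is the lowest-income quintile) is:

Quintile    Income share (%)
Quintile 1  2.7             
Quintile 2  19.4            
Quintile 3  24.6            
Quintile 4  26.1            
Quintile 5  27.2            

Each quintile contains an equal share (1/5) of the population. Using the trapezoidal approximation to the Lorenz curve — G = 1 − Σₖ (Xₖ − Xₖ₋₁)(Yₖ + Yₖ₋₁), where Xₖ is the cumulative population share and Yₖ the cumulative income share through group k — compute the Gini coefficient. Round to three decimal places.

Cumulative income shares Yₖ: 0.0270, 0.2210, 0.4670, 0.7280, 1.0000
Σ (Xₖ−Xₖ₋₁)(Yₖ+Yₖ₋₁) = (1/5)(0.0270+0.0000) + (1/5)(0.2210+0.0270) + (1/5)(0.4670+0.2210) + (1/5)(0.7280+0.4670) + (1/5)(1.0000+0.7280)
  = 0.0054 + 0.0496 + 0.1376 + 0.2390 + 0.3456 = 0.7772
G = 1 − 0.7772 = 0.2228

0.223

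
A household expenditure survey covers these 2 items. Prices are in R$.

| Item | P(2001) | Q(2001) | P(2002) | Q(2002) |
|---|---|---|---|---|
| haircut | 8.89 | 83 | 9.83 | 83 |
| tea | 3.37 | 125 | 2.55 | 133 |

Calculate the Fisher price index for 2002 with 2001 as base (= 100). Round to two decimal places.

Laspeyres component (base-period weights):
ΣP(2002)Q(2001) = 9.83×83 + 2.55×125 = 815.89 + 318.75 = 1134.64
ΣP(2001)Q(2001) = 8.89×83 + 3.37×125 = 737.87 + 421.25 = 1159.12
L = 1134.64 / 1159.12 × 100 = 97.8881
Paasche component (current-period weights):
ΣP(2002)Q(2002) = 9.83×83 + 2.55×133 = 815.89 + 339.15 = 1155.04
ΣP(2001)Q(2002) = 8.89×83 + 3.37×133 = 737.87 + 448.21 = 1186.08
P = 1155.04 / 1186.08 × 100 = 97.3830
Fisher = √(L × P) = √(97.8881 × 97.3830) = 97.6352

97.64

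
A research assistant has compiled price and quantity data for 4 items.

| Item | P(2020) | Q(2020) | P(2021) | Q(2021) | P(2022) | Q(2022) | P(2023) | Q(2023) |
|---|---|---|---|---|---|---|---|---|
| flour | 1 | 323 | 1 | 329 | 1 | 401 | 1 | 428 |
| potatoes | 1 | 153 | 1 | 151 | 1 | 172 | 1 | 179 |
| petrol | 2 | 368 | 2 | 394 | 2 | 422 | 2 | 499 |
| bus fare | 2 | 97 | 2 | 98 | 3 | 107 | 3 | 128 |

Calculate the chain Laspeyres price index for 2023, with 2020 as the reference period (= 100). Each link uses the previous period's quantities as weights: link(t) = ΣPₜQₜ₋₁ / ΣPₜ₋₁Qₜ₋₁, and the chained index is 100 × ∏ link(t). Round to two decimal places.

Link 2020→2021:
ΣP(2021)Q(2020) = 1×323 + 1×153 + 2×368 + 2×97 = 323 + 153 + 736 + 194 = 1406
ΣP(2020)Q(2020) = 1×323 + 1×153 + 2×368 + 2×97 = 323 + 153 + 736 + 194 = 1406
link = 1406/1406 = 1.000000
Link 2021→2022:
ΣP(2022)Q(2021) = 1×329 + 1×151 + 2×394 + 3×98 = 329 + 151 + 788 + 294 = 1562
ΣP(2021)Q(2021) = 1×329 + 1×151 + 2×394 + 2×98 = 329 + 151 + 788 + 196 = 1464
link = 1562/1464 = 1.066940
Link 2022→2023:
ΣP(2023)Q(2022) = 1×401 + 1×172 + 2×422 + 3×107 = 401 + 172 + 844 + 321 = 1738
ΣP(2022)Q(2022) = 1×401 + 1×172 + 2×422 + 3×107 = 401 + 172 + 844 + 321 = 1738
link = 1738/1738 = 1.000000
Chained index = 100 × 1.000000 × 1.066940 × 1.000000 = 106.6940

106.69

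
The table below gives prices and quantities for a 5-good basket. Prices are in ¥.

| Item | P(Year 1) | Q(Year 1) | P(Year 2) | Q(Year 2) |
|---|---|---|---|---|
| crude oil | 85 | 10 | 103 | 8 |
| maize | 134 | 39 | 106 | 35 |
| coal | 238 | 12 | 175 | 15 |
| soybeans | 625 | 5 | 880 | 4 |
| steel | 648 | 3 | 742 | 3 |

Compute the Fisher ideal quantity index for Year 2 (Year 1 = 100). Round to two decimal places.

Laspeyres component (base-period weights):
ΣP(Year 1)Q(Year 2) = 85×8 + 134×35 + 238×15 + 625×4 + 648×3 = 680 + 4690 + 3570 + 2500 + 1944 = 13384
ΣP(Year 1)Q(Year 1) = 85×10 + 134×39 + 238×12 + 625×5 + 648×3 = 850 + 5226 + 2856 + 3125 + 1944 = 14001
L = 13384 / 14001 × 100 = 95.5932
Paasche component (current-period weights):
ΣP(Year 2)Q(Year 2) = 103×8 + 106×35 + 175×15 + 880×4 + 742×3 = 824 + 3710 + 2625 + 3520 + 2226 = 12905
ΣP(Year 2)Q(Year 1) = 103×10 + 106×39 + 175×12 + 880×5 + 742×3 = 1030 + 4134 + 2100 + 4400 + 2226 = 13890
P = 12905 / 13890 × 100 = 92.9086
Fisher = √(L × P) = √(95.5932 × 92.9086) = 94.2413

94.24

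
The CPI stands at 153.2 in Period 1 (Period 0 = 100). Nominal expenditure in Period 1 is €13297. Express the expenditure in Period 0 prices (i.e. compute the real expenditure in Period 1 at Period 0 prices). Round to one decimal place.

8679.5

Real = Nominal ÷ (Index/100) = 13297 ÷ (153.2/100)
     = 13297 ÷ 1.532 = 8679.5039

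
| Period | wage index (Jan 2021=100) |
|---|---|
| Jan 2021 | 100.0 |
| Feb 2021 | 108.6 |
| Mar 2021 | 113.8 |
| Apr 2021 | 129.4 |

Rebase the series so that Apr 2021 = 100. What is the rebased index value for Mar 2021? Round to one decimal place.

Rebased(Mar 2021) = 113.8 / 129.4 × 100 = 87.9444

87.9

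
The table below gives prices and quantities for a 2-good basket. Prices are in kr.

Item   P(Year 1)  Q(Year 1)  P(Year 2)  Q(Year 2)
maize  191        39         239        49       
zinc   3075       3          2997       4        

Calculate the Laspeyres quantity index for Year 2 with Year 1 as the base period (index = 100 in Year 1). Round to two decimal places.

129.90

Laspeyres quantity index uses base-period prices as weights.
ΣP(Year 1)·Q(Year 2) = 191×49 + 3075×4 = 9359 + 12300 = 21659
ΣP(Year 1)·Q(Year 1) = 191×39 + 3075×3 = 7449 + 9225 = 16674
Index = 21659 / 16674 × 100 = 129.8968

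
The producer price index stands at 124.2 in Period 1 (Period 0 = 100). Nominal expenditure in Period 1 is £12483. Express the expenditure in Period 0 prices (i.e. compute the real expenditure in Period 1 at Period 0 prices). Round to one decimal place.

Real = Nominal ÷ (Index/100) = 12483 ÷ (124.2/100)
     = 12483 ÷ 1.242 = 10050.7246

10050.7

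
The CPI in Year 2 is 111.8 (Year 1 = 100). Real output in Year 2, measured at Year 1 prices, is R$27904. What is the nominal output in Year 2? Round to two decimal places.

Nominal = Real × (Index/100) = 27904 × (111.8/100)
        = 27904 × 1.118 = 31196.6720

31196.67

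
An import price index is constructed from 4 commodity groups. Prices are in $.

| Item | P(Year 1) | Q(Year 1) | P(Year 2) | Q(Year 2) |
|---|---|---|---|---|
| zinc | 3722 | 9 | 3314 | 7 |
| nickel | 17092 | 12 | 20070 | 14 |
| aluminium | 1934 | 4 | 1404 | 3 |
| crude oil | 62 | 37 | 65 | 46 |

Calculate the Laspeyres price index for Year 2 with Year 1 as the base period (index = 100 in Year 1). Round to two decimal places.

112.09

Laspeyres price index uses base-period quantities as weights.
ΣP(Year 2)·Q(Year 1) = 3314×9 + 20070×12 + 1404×4 + 65×37 = 29826 + 240840 + 5616 + 2405 = 278687
ΣP(Year 1)·Q(Year 1) = 3722×9 + 17092×12 + 1934×4 + 62×37 = 33498 + 205104 + 7736 + 2294 = 248632
Index = 278687 / 248632 × 100 = 112.0881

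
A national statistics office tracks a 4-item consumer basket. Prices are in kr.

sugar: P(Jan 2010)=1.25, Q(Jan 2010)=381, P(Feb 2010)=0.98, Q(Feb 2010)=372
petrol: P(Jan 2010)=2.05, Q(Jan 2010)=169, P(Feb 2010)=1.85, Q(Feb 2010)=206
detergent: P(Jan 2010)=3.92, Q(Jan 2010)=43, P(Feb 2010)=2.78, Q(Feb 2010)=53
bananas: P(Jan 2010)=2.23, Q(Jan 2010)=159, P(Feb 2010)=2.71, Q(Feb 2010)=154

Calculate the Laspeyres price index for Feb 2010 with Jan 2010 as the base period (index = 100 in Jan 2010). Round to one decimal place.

91.9

Laspeyres price index uses base-period quantities as weights.
ΣP(Feb 2010)·Q(Jan 2010) = 0.98×381 + 1.85×169 + 2.78×43 + 2.71×159 = 373.38 + 312.65 + 119.54 + 430.89 = 1236.46
ΣP(Jan 2010)·Q(Jan 2010) = 1.25×381 + 2.05×169 + 3.92×43 + 2.23×159 = 476.25 + 346.45 + 168.56 + 354.57 = 1345.83
Index = 1236.46 / 1345.83 × 100 = 91.8734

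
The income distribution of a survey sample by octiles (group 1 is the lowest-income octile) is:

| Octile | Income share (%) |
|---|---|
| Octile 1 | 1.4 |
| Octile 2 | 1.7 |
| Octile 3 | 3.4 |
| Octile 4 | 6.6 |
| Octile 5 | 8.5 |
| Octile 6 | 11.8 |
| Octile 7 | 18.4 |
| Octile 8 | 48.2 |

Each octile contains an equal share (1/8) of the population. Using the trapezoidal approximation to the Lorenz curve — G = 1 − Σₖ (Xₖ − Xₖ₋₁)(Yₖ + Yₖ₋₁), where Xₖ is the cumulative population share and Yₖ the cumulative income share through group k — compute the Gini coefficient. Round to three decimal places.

0.548

Cumulative income shares Yₖ: 0.0140, 0.0310, 0.0650, 0.1310, 0.2160, 0.3340, 0.5180, 1.0000
Σ (Xₖ−Xₖ₋₁)(Yₖ+Yₖ₋₁) = (1/8)(0.0140+0.0000) + (1/8)(0.0310+0.0140) + (1/8)(0.0650+0.0310) + (1/8)(0.1310+0.0650) + (1/8)(0.2160+0.1310) + (1/8)(0.3340+0.2160) + (1/8)(0.5180+0.3340) + (1/8)(1.0000+0.5180)
  = 0.0017 + 0.0056 + 0.0120 + 0.0245 + 0.0434 + 0.0688 + 0.1065 + 0.1898 = 0.4523
G = 1 − 0.4523 = 0.5477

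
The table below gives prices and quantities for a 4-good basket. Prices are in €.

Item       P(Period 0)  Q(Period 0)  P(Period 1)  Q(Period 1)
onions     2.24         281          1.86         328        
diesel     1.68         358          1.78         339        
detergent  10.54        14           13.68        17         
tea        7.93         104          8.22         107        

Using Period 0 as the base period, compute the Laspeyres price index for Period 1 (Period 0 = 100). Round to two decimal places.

Laspeyres price index uses base-period quantities as weights.
ΣP(Period 1)·Q(Period 0) = 1.86×281 + 1.78×358 + 13.68×14 + 8.22×104 = 522.66 + 637.24 + 191.52 + 854.88 = 2206.3
ΣP(Period 0)·Q(Period 0) = 2.24×281 + 1.68×358 + 10.54×14 + 7.93×104 = 629.44 + 601.44 + 147.56 + 824.72 = 2203.16
Index = 2206.3 / 2203.16 × 100 = 100.1425

100.14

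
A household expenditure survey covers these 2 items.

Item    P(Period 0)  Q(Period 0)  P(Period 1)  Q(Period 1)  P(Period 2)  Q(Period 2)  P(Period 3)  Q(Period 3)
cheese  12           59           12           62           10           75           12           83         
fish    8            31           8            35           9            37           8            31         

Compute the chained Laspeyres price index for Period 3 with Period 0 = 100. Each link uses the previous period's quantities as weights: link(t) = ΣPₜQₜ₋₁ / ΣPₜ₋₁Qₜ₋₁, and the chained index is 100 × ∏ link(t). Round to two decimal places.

100.84

Link Period 0→Period 1:
ΣP(Period 1)Q(Period 0) = 12×59 + 8×31 = 708 + 248 = 956
ΣP(Period 0)Q(Period 0) = 12×59 + 8×31 = 708 + 248 = 956
link = 956/956 = 1.000000
Link Period 1→Period 2:
ΣP(Period 2)Q(Period 1) = 10×62 + 9×35 = 620 + 315 = 935
ΣP(Period 1)Q(Period 1) = 12×62 + 8×35 = 744 + 280 = 1024
link = 935/1024 = 0.913086
Link Period 2→Period 3:
ΣP(Period 3)Q(Period 2) = 12×75 + 8×37 = 900 + 296 = 1196
ΣP(Period 2)Q(Period 2) = 10×75 + 9×37 = 750 + 333 = 1083
link = 1196/1083 = 1.104340
Chained index = 100 × 1.000000 × 0.913086 × 1.104340 = 100.8357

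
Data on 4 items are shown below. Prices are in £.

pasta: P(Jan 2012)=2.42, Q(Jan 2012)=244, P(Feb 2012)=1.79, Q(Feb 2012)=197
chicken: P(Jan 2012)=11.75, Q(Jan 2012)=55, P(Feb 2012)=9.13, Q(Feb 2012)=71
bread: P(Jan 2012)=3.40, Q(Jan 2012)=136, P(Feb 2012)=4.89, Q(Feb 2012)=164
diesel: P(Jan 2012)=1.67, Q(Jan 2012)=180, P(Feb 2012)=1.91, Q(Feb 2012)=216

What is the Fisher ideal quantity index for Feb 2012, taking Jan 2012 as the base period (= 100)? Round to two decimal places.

Laspeyres component (base-period weights):
ΣP(Jan 2012)Q(Feb 2012) = 2.42×197 + 11.75×71 + 3.40×164 + 1.67×216 = 476.74 + 834.25 + 557.6 + 360.72 = 2229.31
ΣP(Jan 2012)Q(Jan 2012) = 2.42×244 + 11.75×55 + 3.40×136 + 1.67×180 = 590.48 + 646.25 + 462.4 + 300.6 = 1999.73
L = 2229.31 / 1999.73 × 100 = 111.4805
Paasche component (current-period weights):
ΣP(Feb 2012)Q(Feb 2012) = 1.79×197 + 9.13×71 + 4.89×164 + 1.91×216 = 352.63 + 648.23 + 801.96 + 412.56 = 2215.38
ΣP(Feb 2012)Q(Jan 2012) = 1.79×244 + 9.13×55 + 4.89×136 + 1.91×180 = 436.76 + 502.15 + 665.04 + 343.8 = 1947.75
P = 2215.38 / 1947.75 × 100 = 113.7405
Fisher = √(L × P) = √(111.4805 × 113.7405) = 112.6048

112.60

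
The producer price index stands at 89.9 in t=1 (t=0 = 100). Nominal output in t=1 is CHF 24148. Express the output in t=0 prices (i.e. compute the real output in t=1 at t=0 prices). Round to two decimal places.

26860.96

Real = Nominal ÷ (Index/100) = 24148 ÷ (89.9/100)
     = 24148 ÷ 0.899 = 26860.9566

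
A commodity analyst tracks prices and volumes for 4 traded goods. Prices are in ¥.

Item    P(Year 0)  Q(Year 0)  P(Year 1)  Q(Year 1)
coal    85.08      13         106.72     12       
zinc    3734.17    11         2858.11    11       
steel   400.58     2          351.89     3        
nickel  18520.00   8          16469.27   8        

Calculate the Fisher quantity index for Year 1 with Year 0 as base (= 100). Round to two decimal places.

100.16

Laspeyres component (base-period weights):
ΣP(Year 0)Q(Year 1) = 85.08×12 + 3734.17×11 + 400.58×3 + 18520.00×8 = 1020.96 + 41075.87 + 1201.74 + 148160 = 191458.57
ΣP(Year 0)Q(Year 0) = 85.08×13 + 3734.17×11 + 400.58×2 + 18520.00×8 = 1106.04 + 41075.87 + 801.16 + 148160 = 191143.07
L = 191458.57 / 191143.07 × 100 = 100.1651
Paasche component (current-period weights):
ΣP(Year 1)Q(Year 1) = 106.72×12 + 2858.11×11 + 351.89×3 + 16469.27×8 = 1280.64 + 31439.21 + 1055.67 + 131754.16 = 165529.68
ΣP(Year 1)Q(Year 0) = 106.72×13 + 2858.11×11 + 351.89×2 + 16469.27×8 = 1387.36 + 31439.21 + 703.78 + 131754.16 = 165284.51
P = 165529.68 / 165284.51 × 100 = 100.1483
Fisher = √(L × P) = √(100.1651 × 100.1483) = 100.1567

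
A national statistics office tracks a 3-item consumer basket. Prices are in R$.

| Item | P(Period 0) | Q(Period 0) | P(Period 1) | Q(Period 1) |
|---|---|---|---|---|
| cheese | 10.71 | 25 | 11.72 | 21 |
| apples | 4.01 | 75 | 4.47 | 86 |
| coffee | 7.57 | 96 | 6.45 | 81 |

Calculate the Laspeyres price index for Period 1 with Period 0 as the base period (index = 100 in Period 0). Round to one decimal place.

Laspeyres price index uses base-period quantities as weights.
ΣP(Period 1)·Q(Period 0) = 11.72×25 + 4.47×75 + 6.45×96 = 293 + 335.25 + 619.2 = 1247.45
ΣP(Period 0)·Q(Period 0) = 10.71×25 + 4.01×75 + 7.57×96 = 267.75 + 300.75 + 726.72 = 1295.22
Index = 1247.45 / 1295.22 × 100 = 96.3118

96.3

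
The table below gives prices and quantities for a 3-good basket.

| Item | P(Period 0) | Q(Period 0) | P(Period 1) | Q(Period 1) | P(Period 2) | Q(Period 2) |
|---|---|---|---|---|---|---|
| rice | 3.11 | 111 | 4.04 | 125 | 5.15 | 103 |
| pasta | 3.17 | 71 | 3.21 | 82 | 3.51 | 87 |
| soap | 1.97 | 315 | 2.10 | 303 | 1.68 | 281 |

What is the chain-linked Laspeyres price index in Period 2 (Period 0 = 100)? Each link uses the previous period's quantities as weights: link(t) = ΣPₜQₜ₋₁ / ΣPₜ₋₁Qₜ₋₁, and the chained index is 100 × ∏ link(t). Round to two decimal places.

115.23

Link Period 0→Period 1:
ΣP(Period 1)Q(Period 0) = 4.04×111 + 3.21×71 + 2.10×315 = 448.44 + 227.91 + 661.5 = 1337.85
ΣP(Period 0)Q(Period 0) = 3.11×111 + 3.17×71 + 1.97×315 = 345.21 + 225.07 + 620.55 = 1190.83
link = 1337.85/1190.83 = 1.123460
Link Period 1→Period 2:
ΣP(Period 2)Q(Period 1) = 5.15×125 + 3.51×82 + 1.68×303 = 643.75 + 287.82 + 509.04 = 1440.61
ΣP(Period 1)Q(Period 1) = 4.04×125 + 3.21×82 + 2.10×303 = 505 + 263.22 + 636.3 = 1404.52
link = 1440.61/1404.52 = 1.025696
Chained index = 100 × 1.123460 × 1.025696 = 115.2328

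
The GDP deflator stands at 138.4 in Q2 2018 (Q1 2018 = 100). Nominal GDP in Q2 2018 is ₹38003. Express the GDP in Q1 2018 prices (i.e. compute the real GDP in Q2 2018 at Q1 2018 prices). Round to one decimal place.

27458.8

Real = Nominal ÷ (Index/100) = 38003 ÷ (138.4/100)
     = 38003 ÷ 1.384 = 27458.8150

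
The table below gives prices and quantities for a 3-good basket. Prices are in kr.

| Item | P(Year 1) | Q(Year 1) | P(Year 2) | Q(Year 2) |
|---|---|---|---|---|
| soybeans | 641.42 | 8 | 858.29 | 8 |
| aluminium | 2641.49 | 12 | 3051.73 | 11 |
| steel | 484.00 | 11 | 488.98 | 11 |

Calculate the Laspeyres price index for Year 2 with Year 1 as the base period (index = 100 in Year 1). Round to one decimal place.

115.9

Laspeyres price index uses base-period quantities as weights.
ΣP(Year 2)·Q(Year 1) = 858.29×8 + 3051.73×12 + 488.98×11 = 6866.32 + 36620.76 + 5378.78 = 48865.86
ΣP(Year 1)·Q(Year 1) = 641.42×8 + 2641.49×12 + 484.00×11 = 5131.36 + 31697.88 + 5324 = 42153.24
Index = 48865.86 / 42153.24 × 100 = 115.9243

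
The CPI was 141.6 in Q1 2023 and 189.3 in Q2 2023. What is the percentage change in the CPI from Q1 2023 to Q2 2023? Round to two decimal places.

33.69%

Change = (189.3 − 141.6) / 141.6 × 100
       = 47.7 / 141.6 × 100 = 33.6864%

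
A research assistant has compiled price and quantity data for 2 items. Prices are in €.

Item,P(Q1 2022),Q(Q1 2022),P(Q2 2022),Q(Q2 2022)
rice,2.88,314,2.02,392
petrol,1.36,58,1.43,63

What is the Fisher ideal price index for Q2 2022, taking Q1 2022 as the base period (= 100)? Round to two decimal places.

Laspeyres component (base-period weights):
ΣP(Q2 2022)Q(Q1 2022) = 2.02×314 + 1.43×58 = 634.28 + 82.94 = 717.22
ΣP(Q1 2022)Q(Q1 2022) = 2.88×314 + 1.36×58 = 904.32 + 78.88 = 983.2
L = 717.22 / 983.2 × 100 = 72.9475
Paasche component (current-period weights):
ΣP(Q2 2022)Q(Q2 2022) = 2.02×392 + 1.43×63 = 791.84 + 90.09 = 881.93
ΣP(Q1 2022)Q(Q2 2022) = 2.88×392 + 1.36×63 = 1128.96 + 85.68 = 1214.64
P = 881.93 / 1214.64 × 100 = 72.6083
Fisher = √(L × P) = √(72.9475 × 72.6083) = 72.7777

72.78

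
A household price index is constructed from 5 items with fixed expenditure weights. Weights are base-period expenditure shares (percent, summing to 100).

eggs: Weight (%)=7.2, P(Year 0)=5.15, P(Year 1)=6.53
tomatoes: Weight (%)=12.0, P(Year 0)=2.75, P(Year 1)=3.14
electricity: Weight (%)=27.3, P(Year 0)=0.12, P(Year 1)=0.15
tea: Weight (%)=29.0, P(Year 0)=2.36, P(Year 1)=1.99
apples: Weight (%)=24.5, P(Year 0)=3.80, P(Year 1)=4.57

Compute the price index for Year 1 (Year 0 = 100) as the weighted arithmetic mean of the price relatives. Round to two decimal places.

110.87

eggs: 7.2 × (6.53/5.15) = 7.2 × 1.267961 = 9.1293
tomatoes: 12.0 × (3.14/2.75) = 12.0 × 1.141818 = 13.7018
electricity: 27.3 × (0.15/0.12) = 27.3 × 1.250000 = 34.1250
tea: 29.0 × (1.99/2.36) = 29.0 × 0.843220 = 24.4534
apples: 24.5 × (4.57/3.80) = 24.5 × 1.202632 = 29.4645
Index = Σ wᵢ·(p₁ᵢ/p₀ᵢ) = 9.1293 + 13.7018 + 34.1250 + 24.4534 + 29.4645 = 110.8740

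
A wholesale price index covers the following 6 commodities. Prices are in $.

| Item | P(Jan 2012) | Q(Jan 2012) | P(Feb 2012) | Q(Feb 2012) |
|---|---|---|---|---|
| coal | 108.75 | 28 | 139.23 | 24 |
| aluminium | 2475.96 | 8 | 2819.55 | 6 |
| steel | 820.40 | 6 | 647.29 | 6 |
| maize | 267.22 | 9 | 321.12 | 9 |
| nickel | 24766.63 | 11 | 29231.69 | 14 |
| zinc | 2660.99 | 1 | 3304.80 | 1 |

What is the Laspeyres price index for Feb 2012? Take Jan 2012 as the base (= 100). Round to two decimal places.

Laspeyres price index uses base-period quantities as weights.
ΣP(Feb 2012)·Q(Jan 2012) = 139.23×28 + 2819.55×8 + 647.29×6 + 321.12×9 + 29231.69×11 + 3304.80×1 = 3898.44 + 22556.4 + 3883.74 + 2890.08 + 321548.59 + 3304.8 = 358082.05
ΣP(Jan 2012)·Q(Jan 2012) = 108.75×28 + 2475.96×8 + 820.40×6 + 267.22×9 + 24766.63×11 + 2660.99×1 = 3045 + 19807.68 + 4922.4 + 2404.98 + 272432.93 + 2660.99 = 305273.98
Index = 358082.05 / 305273.98 × 100 = 117.2986

117.30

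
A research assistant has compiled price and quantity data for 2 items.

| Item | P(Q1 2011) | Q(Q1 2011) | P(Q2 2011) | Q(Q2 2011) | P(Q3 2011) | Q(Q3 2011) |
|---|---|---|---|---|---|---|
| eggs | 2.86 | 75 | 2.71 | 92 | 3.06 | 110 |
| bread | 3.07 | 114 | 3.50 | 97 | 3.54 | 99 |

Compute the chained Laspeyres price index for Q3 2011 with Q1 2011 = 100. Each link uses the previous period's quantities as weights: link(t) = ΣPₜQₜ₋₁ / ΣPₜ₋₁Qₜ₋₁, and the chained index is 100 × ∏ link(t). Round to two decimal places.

Link Q1 2011→Q2 2011:
ΣP(Q2 2011)Q(Q1 2011) = 2.71×75 + 3.50×114 = 203.25 + 399 = 602.25
ΣP(Q1 2011)Q(Q1 2011) = 2.86×75 + 3.07×114 = 214.5 + 349.98 = 564.48
link = 602.25/564.48 = 1.066911
Link Q2 2011→Q3 2011:
ΣP(Q3 2011)Q(Q2 2011) = 3.06×92 + 3.54×97 = 281.52 + 343.38 = 624.9
ΣP(Q2 2011)Q(Q2 2011) = 2.71×92 + 3.50×97 = 249.32 + 339.5 = 588.82
link = 624.9/588.82 = 1.061275
Chained index = 100 × 1.066911 × 1.061275 = 113.2286

113.23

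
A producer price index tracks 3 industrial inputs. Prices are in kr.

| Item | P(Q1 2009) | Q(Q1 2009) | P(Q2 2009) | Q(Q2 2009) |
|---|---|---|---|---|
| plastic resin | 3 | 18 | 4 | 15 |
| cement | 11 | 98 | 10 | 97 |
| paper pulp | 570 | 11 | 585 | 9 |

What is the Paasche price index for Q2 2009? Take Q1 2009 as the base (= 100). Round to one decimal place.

100.8

Paasche price index uses current-period quantities as weights.
ΣP(Q2 2009)·Q(Q2 2009) = 4×15 + 10×97 + 585×9 = 60 + 970 + 5265 = 6295
ΣP(Q1 2009)·Q(Q2 2009) = 3×15 + 11×97 + 570×9 = 45 + 1067 + 5130 = 6242
Index = 6295 / 6242 × 100 = 100.8491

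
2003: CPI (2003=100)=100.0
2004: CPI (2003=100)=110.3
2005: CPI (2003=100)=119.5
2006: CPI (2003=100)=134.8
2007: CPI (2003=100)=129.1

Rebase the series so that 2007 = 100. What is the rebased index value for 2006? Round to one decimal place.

Rebased(2006) = 134.8 / 129.1 × 100 = 104.4152

104.4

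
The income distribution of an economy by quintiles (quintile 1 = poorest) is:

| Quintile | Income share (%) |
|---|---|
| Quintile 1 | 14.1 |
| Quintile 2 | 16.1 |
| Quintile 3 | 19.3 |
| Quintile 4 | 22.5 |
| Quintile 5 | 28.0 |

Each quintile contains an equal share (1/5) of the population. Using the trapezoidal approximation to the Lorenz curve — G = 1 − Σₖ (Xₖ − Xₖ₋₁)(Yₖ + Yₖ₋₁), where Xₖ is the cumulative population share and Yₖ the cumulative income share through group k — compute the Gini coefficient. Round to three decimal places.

Cumulative income shares Yₖ: 0.1410, 0.3020, 0.4950, 0.7200, 1.0000
Σ (Xₖ−Xₖ₋₁)(Yₖ+Yₖ₋₁) = (1/5)(0.1410+0.0000) + (1/5)(0.3020+0.1410) + (1/5)(0.4950+0.3020) + (1/5)(0.7200+0.4950) + (1/5)(1.0000+0.7200)
  = 0.0282 + 0.0886 + 0.1594 + 0.2430 + 0.3440 = 0.8632
G = 1 − 0.8632 = 0.1368

0.137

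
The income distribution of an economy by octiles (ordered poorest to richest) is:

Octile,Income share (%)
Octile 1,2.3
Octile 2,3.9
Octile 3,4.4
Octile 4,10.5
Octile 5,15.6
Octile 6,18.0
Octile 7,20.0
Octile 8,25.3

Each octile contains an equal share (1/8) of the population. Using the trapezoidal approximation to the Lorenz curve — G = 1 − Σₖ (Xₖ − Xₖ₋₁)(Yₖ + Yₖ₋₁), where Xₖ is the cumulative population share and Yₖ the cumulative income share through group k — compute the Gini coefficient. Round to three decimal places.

0.359

Cumulative income shares Yₖ: 0.0230, 0.0620, 0.1060, 0.2110, 0.3670, 0.5470, 0.7470, 1.0000
Σ (Xₖ−Xₖ₋₁)(Yₖ+Yₖ₋₁) = (1/8)(0.0230+0.0000) + (1/8)(0.0620+0.0230) + (1/8)(0.1060+0.0620) + (1/8)(0.2110+0.1060) + (1/8)(0.3670+0.2110) + (1/8)(0.5470+0.3670) + (1/8)(0.7470+0.5470) + (1/8)(1.0000+0.7470)
  = 0.0029 + 0.0106 + 0.0210 + 0.0396 + 0.0723 + 0.1142 + 0.1617 + 0.2184 = 0.6407
G = 1 − 0.6407 = 0.3593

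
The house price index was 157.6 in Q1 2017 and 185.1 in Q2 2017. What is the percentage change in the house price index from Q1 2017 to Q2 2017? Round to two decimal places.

Change = (185.1 − 157.6) / 157.6 × 100
       = 27.5 / 157.6 × 100 = 17.4492%

17.45%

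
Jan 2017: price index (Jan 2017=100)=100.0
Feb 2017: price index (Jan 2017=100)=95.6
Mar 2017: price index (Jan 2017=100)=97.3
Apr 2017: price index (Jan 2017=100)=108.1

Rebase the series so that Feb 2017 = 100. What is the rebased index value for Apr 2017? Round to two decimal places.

113.08

Rebased(Apr 2017) = 108.1 / 95.6 × 100 = 113.0753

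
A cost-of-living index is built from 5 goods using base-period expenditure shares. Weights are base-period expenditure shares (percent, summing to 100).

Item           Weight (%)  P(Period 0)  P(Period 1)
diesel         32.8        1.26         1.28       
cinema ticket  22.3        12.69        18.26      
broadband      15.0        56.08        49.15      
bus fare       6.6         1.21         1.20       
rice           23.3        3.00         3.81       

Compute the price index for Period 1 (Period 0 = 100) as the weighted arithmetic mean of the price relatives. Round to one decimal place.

diesel: 32.8 × (1.28/1.26) = 32.8 × 1.015873 = 33.3206
cinema ticket: 22.3 × (18.26/12.69) = 22.3 × 1.438928 = 32.0881
broadband: 15.0 × (49.15/56.08) = 15.0 × 0.876427 = 13.1464
bus fare: 6.6 × (1.20/1.21) = 6.6 × 0.991736 = 6.5455
rice: 23.3 × (3.81/3.00) = 23.3 × 1.270000 = 29.5910
Index = Σ wᵢ·(p₁ᵢ/p₀ᵢ) = 33.3206 + 32.0881 + 13.1464 + 6.5455 + 29.5910 = 114.6916

114.7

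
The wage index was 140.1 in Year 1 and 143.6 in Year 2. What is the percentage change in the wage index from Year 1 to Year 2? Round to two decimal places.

Change = (143.6 − 140.1) / 140.1 × 100
       = 3.5 / 140.1 × 100 = 2.4982%

2.50%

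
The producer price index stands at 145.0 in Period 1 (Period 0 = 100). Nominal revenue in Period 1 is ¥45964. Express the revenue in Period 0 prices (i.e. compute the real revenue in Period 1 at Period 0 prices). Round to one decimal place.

Real = Nominal ÷ (Index/100) = 45964 ÷ (145.0/100)
     = 45964 ÷ 1.450 = 31699.3103

31699.3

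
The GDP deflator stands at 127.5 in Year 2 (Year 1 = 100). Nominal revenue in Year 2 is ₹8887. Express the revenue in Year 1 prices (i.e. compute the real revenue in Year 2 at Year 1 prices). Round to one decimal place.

6970.2

Real = Nominal ÷ (Index/100) = 8887 ÷ (127.5/100)
     = 8887 ÷ 1.275 = 6970.1961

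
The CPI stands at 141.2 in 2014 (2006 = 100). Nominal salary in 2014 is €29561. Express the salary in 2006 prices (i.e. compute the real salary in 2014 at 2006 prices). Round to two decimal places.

Real = Nominal ÷ (Index/100) = 29561 ÷ (141.2/100)
     = 29561 ÷ 1.412 = 20935.5524

20935.55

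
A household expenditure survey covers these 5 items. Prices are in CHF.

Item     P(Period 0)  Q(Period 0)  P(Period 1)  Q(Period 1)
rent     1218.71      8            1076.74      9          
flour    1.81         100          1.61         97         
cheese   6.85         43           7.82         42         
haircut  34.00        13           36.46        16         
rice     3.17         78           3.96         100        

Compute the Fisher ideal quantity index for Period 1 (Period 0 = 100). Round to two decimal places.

Laspeyres component (base-period weights):
ΣP(Period 0)Q(Period 1) = 1218.71×9 + 1.81×97 + 6.85×42 + 34.00×16 + 3.17×100 = 10968.39 + 175.57 + 287.7 + 544 + 317 = 12292.66
ΣP(Period 0)Q(Period 0) = 1218.71×8 + 1.81×100 + 6.85×43 + 34.00×13 + 3.17×78 = 9749.68 + 181 + 294.55 + 442 + 247.26 = 10914.49
L = 12292.66 / 10914.49 × 100 = 112.6270
Paasche component (current-period weights):
ΣP(Period 1)Q(Period 1) = 1076.74×9 + 1.61×97 + 7.82×42 + 36.46×16 + 3.96×100 = 9690.66 + 156.17 + 328.44 + 583.36 + 396 = 11154.63
ΣP(Period 1)Q(Period 0) = 1076.74×8 + 1.61×100 + 7.82×43 + 36.46×13 + 3.96×78 = 8613.92 + 161 + 336.26 + 473.98 + 308.88 = 9894.04
P = 11154.63 / 9894.04 × 100 = 112.7409
Fisher = √(L × P) = √(112.6270 × 112.7409) = 112.6839

112.68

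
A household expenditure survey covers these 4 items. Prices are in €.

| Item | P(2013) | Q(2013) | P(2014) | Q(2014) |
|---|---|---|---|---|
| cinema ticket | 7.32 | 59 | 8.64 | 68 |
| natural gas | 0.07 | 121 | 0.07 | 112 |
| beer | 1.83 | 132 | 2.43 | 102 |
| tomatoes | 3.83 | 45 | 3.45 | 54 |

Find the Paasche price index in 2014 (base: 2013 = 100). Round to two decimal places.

114.51

Paasche price index uses current-period quantities as weights.
ΣP(2014)·Q(2014) = 8.64×68 + 0.07×112 + 2.43×102 + 3.45×54 = 587.52 + 7.84 + 247.86 + 186.3 = 1029.52
ΣP(2013)·Q(2014) = 7.32×68 + 0.07×112 + 1.83×102 + 3.83×54 = 497.76 + 7.84 + 186.66 + 206.82 = 899.08
Index = 1029.52 / 899.08 × 100 = 114.5082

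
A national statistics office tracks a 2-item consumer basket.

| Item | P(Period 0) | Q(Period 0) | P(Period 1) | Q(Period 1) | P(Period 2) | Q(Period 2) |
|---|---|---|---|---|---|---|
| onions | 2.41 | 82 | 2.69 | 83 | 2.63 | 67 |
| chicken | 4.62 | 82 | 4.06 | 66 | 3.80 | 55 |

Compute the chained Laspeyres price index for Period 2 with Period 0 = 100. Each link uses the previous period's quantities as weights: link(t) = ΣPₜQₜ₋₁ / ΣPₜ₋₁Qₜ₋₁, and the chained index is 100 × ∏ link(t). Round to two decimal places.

Link Period 0→Period 1:
ΣP(Period 1)Q(Period 0) = 2.69×82 + 4.06×82 = 220.58 + 332.92 = 553.5
ΣP(Period 0)Q(Period 0) = 2.41×82 + 4.62×82 = 197.62 + 378.84 = 576.46
link = 553.5/576.46 = 0.960171
Link Period 1→Period 2:
ΣP(Period 2)Q(Period 1) = 2.63×83 + 3.80×66 = 218.29 + 250.8 = 469.09
ΣP(Period 1)Q(Period 1) = 2.69×83 + 4.06×66 = 223.27 + 267.96 = 491.23
link = 469.09/491.23 = 0.954929
Chained index = 100 × 0.960171 × 0.954929 = 91.6895

91.69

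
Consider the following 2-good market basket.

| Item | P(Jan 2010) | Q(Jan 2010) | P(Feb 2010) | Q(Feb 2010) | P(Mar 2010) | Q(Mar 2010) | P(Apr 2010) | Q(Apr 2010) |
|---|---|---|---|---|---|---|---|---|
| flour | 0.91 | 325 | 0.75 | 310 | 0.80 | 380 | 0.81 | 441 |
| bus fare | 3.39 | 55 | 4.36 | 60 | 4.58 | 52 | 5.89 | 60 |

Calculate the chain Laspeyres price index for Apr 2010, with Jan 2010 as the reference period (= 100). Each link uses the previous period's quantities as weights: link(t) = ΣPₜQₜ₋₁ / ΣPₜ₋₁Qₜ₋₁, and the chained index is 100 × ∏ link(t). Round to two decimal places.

120.18

Link Jan 2010→Feb 2010:
ΣP(Feb 2010)Q(Jan 2010) = 0.75×325 + 4.36×55 = 243.75 + 239.8 = 483.55
ΣP(Jan 2010)Q(Jan 2010) = 0.91×325 + 3.39×55 = 295.75 + 186.45 = 482.2
link = 483.55/482.2 = 1.002800
Link Feb 2010→Mar 2010:
ΣP(Mar 2010)Q(Feb 2010) = 0.80×310 + 4.58×60 = 248 + 274.8 = 522.8
ΣP(Feb 2010)Q(Feb 2010) = 0.75×310 + 4.36×60 = 232.5 + 261.6 = 494.1
link = 522.8/494.1 = 1.058085
Link Mar 2010→Apr 2010:
ΣP(Apr 2010)Q(Mar 2010) = 0.81×380 + 5.89×52 = 307.8 + 306.28 = 614.08
ΣP(Mar 2010)Q(Mar 2010) = 0.80×380 + 4.58×52 = 304 + 238.16 = 542.16
link = 614.08/542.16 = 1.132655
Chained index = 100 × 1.002800 × 1.058085 × 1.132655 = 120.1801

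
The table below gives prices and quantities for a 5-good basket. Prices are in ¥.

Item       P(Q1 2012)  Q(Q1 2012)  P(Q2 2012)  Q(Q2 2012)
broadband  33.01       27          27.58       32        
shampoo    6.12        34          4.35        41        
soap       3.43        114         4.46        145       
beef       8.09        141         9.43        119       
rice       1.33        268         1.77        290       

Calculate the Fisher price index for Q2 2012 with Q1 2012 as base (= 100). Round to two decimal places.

106.65

Laspeyres component (base-period weights):
ΣP(Q2 2012)Q(Q1 2012) = 27.58×27 + 4.35×34 + 4.46×114 + 9.43×141 + 1.77×268 = 744.66 + 147.9 + 508.44 + 1329.63 + 474.36 = 3204.99
ΣP(Q1 2012)Q(Q1 2012) = 33.01×27 + 6.12×34 + 3.43×114 + 8.09×141 + 1.33×268 = 891.27 + 208.08 + 391.02 + 1140.69 + 356.44 = 2987.5
L = 3204.99 / 2987.5 × 100 = 107.2800
Paasche component (current-period weights):
ΣP(Q2 2012)Q(Q2 2012) = 27.58×32 + 4.35×41 + 4.46×145 + 9.43×119 + 1.77×290 = 882.56 + 178.35 + 646.7 + 1122.17 + 513.3 = 3343.08
ΣP(Q1 2012)Q(Q2 2012) = 33.01×32 + 6.12×41 + 3.43×145 + 8.09×119 + 1.33×290 = 1056.32 + 250.92 + 497.35 + 962.71 + 385.7 = 3153
P = 3343.08 / 3153 × 100 = 106.0285
Fisher = √(L × P) = √(107.2800 × 106.0285) = 106.6524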